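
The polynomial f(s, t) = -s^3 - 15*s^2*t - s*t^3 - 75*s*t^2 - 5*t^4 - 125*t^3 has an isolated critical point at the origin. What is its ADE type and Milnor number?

The Hessian of f at 0 has rank 0. Corank 2; j^3 = -(s + 5*t)^3 is a perfect cube, so E-series; the 4-jet and mu = 7 give E_7.

Type E_7, Milnor number mu = 7.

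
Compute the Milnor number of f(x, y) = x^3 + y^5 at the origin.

8

The Hessian of f at 0 has rank 0. Corank 2; j^3 = x^3 is a perfect cube, so E-series; the 5-jet and mu = 8 give E_8.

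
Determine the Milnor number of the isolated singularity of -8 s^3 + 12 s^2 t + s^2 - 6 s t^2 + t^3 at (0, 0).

The Hessian of f at 0 has rank 1. Corank 1: A-series; mu = 2 gives A_2.

2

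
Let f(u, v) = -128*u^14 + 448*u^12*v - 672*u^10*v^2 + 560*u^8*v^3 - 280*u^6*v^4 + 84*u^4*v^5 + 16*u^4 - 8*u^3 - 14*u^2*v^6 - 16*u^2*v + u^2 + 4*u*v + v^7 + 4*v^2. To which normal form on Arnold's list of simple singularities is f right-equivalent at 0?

The Hessian of f at 0 has rank 1. Corank 1: A-series; mu = 6 gives A_6.

A_6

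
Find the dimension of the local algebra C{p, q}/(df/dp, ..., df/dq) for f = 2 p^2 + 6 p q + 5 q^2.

1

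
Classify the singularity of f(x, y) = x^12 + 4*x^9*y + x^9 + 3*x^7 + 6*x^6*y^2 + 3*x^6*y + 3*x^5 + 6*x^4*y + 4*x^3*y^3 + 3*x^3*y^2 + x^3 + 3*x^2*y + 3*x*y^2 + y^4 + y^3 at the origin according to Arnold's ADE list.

E_6

The Hessian of f at 0 has rank 0. Corank 2; j^3 = (x + y)^3 is a perfect cube, so E-series; the 4-jet and mu = 6 give E_6.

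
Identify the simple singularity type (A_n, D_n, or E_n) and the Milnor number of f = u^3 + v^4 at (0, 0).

Type E_{6}, Milnor number mu = 6.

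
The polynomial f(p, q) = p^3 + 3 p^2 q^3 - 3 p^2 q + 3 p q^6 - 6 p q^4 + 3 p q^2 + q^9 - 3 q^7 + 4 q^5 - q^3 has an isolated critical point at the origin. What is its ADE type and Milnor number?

Type E_8, Milnor number mu = 8.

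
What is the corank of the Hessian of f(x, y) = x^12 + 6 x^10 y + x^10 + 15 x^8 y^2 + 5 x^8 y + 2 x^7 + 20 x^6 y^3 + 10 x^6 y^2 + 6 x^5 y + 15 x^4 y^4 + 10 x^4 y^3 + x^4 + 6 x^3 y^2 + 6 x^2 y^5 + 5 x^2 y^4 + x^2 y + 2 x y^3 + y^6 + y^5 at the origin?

2

Hessian at 0 has rank 0.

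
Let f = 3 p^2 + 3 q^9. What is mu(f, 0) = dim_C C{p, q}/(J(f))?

8

The Hessian of f at 0 has rank 1. Corank 1: A-series; mu = 8 gives A_8.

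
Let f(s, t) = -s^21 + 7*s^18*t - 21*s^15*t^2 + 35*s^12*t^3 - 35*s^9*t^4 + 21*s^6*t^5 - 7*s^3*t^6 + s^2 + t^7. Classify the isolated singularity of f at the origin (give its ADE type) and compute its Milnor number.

The Hessian of f at 0 is [[2, 0], [0, 0]] with rank 1, so corank 1. A Groebner basis of the Jacobian ideal J(f) in C{s,t} is {t^6, s}; counting standard monomials gives mu = 6. Corank 1: A-series; mu = 6 gives A_6.

Type A_{6}, Milnor number mu = 6.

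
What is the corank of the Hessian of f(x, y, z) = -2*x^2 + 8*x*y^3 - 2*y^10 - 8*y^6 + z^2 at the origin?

The Hessian at 0 is [[-4, 0, 0], [0, 0, 0], [0, 0, 2]] of rank 2; hence corank 1.

1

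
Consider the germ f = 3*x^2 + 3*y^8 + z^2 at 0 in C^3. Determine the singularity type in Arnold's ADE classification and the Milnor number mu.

The Hessian of f at 0 has rank 2. Corank 1: A-series; mu = 7 gives A_7.

Type A7, Milnor number mu = 7.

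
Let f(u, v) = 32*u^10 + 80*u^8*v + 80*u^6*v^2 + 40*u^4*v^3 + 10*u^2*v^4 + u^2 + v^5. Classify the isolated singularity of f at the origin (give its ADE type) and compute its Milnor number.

Type A_4, Milnor number mu = 4.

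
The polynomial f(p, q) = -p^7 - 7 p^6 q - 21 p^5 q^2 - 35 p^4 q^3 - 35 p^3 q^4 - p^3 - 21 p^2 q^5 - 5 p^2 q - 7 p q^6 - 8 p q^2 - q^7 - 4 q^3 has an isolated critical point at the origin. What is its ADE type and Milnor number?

Type D_8, Milnor number mu = 8.

The Hessian of f at 0 has rank 0. Corank 2; j^3 = -(p + q)*(p + 2*q)^2 has shape L^2 M (L != M), so D-series; mu = 8 gives D_8.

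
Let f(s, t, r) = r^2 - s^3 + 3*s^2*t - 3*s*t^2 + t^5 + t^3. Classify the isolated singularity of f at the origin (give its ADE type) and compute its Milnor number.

Type E_{8}, Milnor number mu = 8.

The Hessian of f at 0 is [[0, 0, 0], [0, 0, 0], [0, 0, 2]] with rank 1, so corank 2. A Groebner basis of the Jacobian ideal J(f) in C{s,t,r} is {t^4, s^2 - 2*s*t + t^2, r}; counting standard monomials gives mu = 8. Corank 2; j^3 = -(s - t)^3 is a perfect cube, so E-series; the 5-jet and mu = 8 give E_8.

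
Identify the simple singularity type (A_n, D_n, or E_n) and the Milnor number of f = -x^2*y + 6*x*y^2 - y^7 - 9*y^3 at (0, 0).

Type D_{8}, Milnor number mu = 8.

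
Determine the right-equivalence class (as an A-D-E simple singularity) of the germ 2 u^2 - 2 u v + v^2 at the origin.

A_1

The Hessian of f at 0 has rank 2. Corank 0: nondegenerate Morse point, so A_1.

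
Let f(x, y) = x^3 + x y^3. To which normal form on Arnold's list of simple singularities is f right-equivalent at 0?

E_{7}

The Hessian of f at 0 has rank 0. Corank 2; j^3 = x^3 is a perfect cube, so E-series; the 4-jet and mu = 7 give E_7.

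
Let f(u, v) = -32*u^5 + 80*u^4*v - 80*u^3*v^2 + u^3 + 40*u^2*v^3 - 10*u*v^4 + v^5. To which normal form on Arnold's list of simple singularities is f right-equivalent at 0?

E_{8}

The Hessian of f at 0 is [[0, 0], [0, 0]] with rank 0, so corank 2. A Groebner basis of the Jacobian ideal J(f) in C{u,v} is {v^5, u*v^3 - v^4/8, u^2}; counting standard monomials gives mu = 8. Corank 2; j^3 = u^3 is a perfect cube, so E-series; the 5-jet and mu = 8 give E_8.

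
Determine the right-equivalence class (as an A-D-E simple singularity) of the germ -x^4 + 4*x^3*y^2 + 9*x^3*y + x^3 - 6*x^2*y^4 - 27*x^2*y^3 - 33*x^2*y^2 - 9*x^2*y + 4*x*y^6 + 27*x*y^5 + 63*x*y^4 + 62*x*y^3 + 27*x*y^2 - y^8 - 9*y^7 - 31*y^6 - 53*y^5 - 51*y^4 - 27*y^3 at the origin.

E7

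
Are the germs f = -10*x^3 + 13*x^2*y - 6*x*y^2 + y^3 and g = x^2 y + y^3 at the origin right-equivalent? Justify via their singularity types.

The Hessian of f at 0 has rank 0. Corank 2; j^3 = -(2*x - y)*(5*x^2 - 4*x*y + y^2) splits into three distinct lines over C (the quadratic factor has nonzero discriminant), so D_4. The Hessian of g at 0 has rank 0. Corank 2; j^3 = y*(x^2 + y^2) splits into three distinct lines over C (the quadratic factor has nonzero discriminant), so D_4. Both have type D_4, hence right-equivalent.

Yes.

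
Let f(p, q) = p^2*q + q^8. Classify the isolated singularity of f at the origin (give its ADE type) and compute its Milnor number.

Type D_{9}, Milnor number mu = 9.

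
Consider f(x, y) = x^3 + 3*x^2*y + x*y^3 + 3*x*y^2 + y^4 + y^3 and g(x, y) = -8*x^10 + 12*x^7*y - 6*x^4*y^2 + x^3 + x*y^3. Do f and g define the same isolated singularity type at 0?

Yes.

The Hessian of f at 0 is [[0, 0], [0, 0]] with rank 0, so corank 2. A Groebner basis of the Jacobian ideal J(f) in C{x,y} is {x^3 + 3*x^2*y + 6*x^2 + 12*x*y + 6*y^2, -3*x^2 + x*y^2 - 6*x*y - 3*y^2, 3*x^2 + 6*x*y + y^3 + 3*y^2}; counting standard monomials gives mu = 7. Corank 2; j^3 = (x + y)^3 is a perfect cube, so E-series; the 4-jet and mu = 7 give E_7. The Hessian of g at 0 is [[0, 0], [0, 0]] with rank 0, so corank 2. A Groebner basis of the Jacobian ideal J(g) in C{x,y} is {x^3, x*y^2, 3*x^2 + y^3}; counting standard monomials gives mu = 7. Corank 2; j^3 = x^3 is a perfect cube, so E-series; the 4-jet and mu = 7 give E_7. Both have type E_7, hence right-equivalent.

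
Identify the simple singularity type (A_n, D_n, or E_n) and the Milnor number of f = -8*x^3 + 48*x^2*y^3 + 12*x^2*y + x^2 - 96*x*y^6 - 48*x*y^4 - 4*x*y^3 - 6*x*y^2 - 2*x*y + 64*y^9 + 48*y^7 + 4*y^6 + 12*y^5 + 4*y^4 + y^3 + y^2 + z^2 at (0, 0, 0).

The Hessian of f at 0 is [[2, -2, 0], [-2, 2, 0], [0, 0, 2]] with rank 2, so corank 1. A Groebner basis of the Jacobian ideal J(f) in C{x,y,z} is {y^2, x - y, z}; counting standard monomials gives mu = 2. Corank 1: A-series; mu = 2 gives A_2.

Type A_2, Milnor number mu = 2.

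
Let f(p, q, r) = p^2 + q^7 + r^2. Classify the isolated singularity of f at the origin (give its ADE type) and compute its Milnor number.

The Hessian of f at 0 has rank 2. Corank 1: A-series; mu = 6 gives A_6.

Type A_6, Milnor number mu = 6.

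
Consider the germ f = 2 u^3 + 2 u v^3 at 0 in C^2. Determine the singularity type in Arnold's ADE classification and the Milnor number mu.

Type E_7, Milnor number mu = 7.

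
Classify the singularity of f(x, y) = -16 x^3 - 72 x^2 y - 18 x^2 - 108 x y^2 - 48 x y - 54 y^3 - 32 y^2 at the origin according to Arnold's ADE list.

The Hessian of f at 0 is [[-36, -48], [-48, -64]] with rank 1, so corank 1. A Groebner basis of the Jacobian ideal J(f) in C{x,y} is {y^2, x + 4*y/3}; counting standard monomials gives mu = 2. Corank 1: A-series; mu = 2 gives A_2.

A_2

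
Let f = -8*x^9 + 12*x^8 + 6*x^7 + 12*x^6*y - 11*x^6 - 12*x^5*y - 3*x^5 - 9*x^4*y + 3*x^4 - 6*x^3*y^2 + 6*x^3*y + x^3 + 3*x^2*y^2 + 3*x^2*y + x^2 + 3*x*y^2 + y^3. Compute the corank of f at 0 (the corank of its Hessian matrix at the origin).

1

The Hessian at 0 is [[2, 0], [0, 0]] of rank 1; hence corank 1.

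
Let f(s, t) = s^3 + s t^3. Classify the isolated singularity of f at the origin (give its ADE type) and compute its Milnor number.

The Hessian of f at 0 has rank 0. Corank 2; j^3 = s^3 is a perfect cube, so E-series; the 4-jet and mu = 7 give E_7.

Type E7, Milnor number mu = 7.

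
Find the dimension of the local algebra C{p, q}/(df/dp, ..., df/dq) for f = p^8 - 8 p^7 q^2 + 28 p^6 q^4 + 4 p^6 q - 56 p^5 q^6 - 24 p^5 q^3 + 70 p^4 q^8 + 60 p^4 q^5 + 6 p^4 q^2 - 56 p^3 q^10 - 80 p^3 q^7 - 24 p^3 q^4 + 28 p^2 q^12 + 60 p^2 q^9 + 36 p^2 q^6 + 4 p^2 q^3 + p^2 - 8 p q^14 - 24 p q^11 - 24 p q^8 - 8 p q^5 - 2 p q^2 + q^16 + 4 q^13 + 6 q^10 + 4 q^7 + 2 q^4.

The Hessian of f at 0 is [[2, 0], [0, 0]] with rank 1, so corank 1. A Groebner basis of the Jacobian ideal J(f) in C{p,q} is {p^2, p*q, -p + q^2}; counting standard monomials gives mu = 3. Corank 1: A-series; mu = 3 gives A_3.

3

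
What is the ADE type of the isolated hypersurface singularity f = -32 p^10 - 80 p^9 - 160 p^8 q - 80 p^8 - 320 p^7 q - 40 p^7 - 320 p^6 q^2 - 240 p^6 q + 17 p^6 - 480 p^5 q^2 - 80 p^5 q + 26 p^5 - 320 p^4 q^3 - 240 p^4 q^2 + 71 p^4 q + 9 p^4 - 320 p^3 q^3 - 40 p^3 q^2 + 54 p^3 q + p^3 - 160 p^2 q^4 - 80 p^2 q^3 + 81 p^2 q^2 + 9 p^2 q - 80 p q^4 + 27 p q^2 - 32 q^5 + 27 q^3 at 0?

The Hessian of f at 0 has rank 0. Corank 2; j^3 = (p + 3*q)^3 is a perfect cube, so E-series; the 5-jet and mu = 8 give E_8.

E8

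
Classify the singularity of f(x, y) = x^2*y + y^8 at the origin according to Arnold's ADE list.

D9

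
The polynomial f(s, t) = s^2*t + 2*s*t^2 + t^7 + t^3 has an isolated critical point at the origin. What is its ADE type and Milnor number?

Type D_{8}, Milnor number mu = 8.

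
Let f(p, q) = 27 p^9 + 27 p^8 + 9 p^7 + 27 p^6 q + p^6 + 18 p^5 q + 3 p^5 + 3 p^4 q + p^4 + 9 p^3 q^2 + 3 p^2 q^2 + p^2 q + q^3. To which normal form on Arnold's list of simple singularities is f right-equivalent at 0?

D4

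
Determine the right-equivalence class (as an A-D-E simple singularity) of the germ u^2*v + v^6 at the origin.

The Hessian of f at 0 is [[0, 0], [0, 0]] with rank 0, so corank 2. A Groebner basis of the Jacobian ideal J(f) in C{u,v} is {u^2/6 + v^5, u^3, u*v}; counting standard monomials gives mu = 7. Corank 2; j^3 = u^2*v has shape L^2 M (L != M), so D-series; mu = 7 gives D_7.

D_7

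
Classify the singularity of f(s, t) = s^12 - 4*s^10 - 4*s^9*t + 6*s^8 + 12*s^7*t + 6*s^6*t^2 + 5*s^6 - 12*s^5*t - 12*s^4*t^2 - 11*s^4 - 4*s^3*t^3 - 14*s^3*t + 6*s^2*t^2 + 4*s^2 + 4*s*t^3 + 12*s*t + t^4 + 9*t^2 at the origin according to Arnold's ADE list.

The Hessian of f at 0 has rank 1. Corank 1: A-series; mu = 3 gives A_3.

A_{3}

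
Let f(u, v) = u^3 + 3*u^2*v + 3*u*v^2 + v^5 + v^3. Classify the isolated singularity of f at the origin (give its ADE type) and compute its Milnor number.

Type E8, Milnor number mu = 8.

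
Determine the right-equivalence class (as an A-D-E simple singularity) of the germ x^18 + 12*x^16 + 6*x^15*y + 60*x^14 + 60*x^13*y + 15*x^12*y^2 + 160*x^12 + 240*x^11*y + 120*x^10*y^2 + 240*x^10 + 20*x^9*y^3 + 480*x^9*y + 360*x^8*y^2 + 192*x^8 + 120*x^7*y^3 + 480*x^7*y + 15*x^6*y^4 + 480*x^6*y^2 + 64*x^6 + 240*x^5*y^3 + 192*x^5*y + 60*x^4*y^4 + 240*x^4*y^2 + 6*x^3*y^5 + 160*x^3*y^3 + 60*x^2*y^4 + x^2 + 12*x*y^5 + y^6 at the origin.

A_{5}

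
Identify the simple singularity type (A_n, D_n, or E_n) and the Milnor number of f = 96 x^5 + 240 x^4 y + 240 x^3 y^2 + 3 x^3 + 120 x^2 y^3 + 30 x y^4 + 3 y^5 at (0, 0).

Type E_{8}, Milnor number mu = 8.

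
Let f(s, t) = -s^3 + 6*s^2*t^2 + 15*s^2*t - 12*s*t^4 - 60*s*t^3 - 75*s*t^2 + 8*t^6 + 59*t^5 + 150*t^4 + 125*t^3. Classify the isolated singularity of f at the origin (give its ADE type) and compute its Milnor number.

Type E_8, Milnor number mu = 8.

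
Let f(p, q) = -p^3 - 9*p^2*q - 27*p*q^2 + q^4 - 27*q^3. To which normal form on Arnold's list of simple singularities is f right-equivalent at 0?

The Hessian of f at 0 is [[0, 0], [0, 0]] with rank 0, so corank 2. A Groebner basis of the Jacobian ideal J(f) in C{p,q} is {q^3, p^2 + 6*p*q + 9*q^2}; counting standard monomials gives mu = 6. Corank 2; j^3 = -(p + 3*q)^3 is a perfect cube, so E-series; the 4-jet and mu = 6 give E_6.

E_6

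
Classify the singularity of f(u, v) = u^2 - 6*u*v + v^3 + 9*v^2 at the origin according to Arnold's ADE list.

The Hessian of f at 0 is [[2, -6], [-6, 18]] with rank 1, so corank 1. A Groebner basis of the Jacobian ideal J(f) in C{u,v} is {v^2, u - 3*v}; counting standard monomials gives mu = 2. Corank 1: A-series; mu = 2 gives A_2.

A2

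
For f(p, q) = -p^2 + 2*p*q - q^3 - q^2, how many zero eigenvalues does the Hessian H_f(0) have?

Hessian at 0 has rank 1.

1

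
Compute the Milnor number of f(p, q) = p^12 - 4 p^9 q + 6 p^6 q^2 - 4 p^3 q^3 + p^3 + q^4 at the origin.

6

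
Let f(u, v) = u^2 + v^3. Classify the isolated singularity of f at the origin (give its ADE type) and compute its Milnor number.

The Hessian of f at 0 is [[2, 0], [0, 0]] with rank 1, so corank 1. A Groebner basis of the Jacobian ideal J(f) in C{u,v} is {v^2, u}; counting standard monomials gives mu = 2. Corank 1: A-series; mu = 2 gives A_2.

Type A2, Milnor number mu = 2.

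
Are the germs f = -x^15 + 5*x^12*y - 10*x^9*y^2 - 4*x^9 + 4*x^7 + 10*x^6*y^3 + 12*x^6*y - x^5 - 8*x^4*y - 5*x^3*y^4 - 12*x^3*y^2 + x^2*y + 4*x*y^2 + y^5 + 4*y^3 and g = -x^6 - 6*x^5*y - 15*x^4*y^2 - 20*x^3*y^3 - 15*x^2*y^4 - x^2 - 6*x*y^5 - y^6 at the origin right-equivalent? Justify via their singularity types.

The Hessian of f at 0 has rank 0. Corank 2; j^3 = y*(x + 2*y)^2 has shape L^2 M (L != M), so D-series; mu = 6 gives D_6. The Hessian of g at 0 has rank 1. Corank 1: A-series; mu = 5 gives A_5. f is D_6 but g is A_5, hence not right-equivalent.

No.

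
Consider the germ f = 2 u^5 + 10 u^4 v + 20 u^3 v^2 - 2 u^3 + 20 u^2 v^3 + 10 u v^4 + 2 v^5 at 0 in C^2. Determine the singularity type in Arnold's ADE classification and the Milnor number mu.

The Hessian of f at 0 has rank 0. Corank 2; j^3 = -2*u^3 is a perfect cube, so E-series; the 5-jet and mu = 8 give E_8.

Type E8, Milnor number mu = 8.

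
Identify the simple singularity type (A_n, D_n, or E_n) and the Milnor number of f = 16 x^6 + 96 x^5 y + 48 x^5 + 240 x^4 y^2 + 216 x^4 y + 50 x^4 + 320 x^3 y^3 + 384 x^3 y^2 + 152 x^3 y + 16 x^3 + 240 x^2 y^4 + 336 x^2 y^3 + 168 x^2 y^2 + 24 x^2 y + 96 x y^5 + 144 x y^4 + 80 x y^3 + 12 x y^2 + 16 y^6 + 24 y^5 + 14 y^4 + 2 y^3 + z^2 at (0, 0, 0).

Type E_{6}, Milnor number mu = 6.

The Hessian of f at 0 is [[0, 0, 0], [0, 0, 0], [0, 0, 2]] with rank 1, so corank 2. A Groebner basis of the Jacobian ideal J(f) in C{x,y,z} is {x^3 + 3*x^2 + 3*x*y + 3*y^2/4, x^2*y - 5*x^2 - 5*x*y - 5*y^2/4, 8*x^2 + x*y^2 + 8*x*y + 2*y^2, -12*x^2 - 12*x*y + y^3 - 3*y^2, z}; counting standard monomials gives mu = 6. Corank 2; j^3 = 2*(2*x + y)^3 is a perfect cube, so E-series; the 4-jet and mu = 6 give E_6.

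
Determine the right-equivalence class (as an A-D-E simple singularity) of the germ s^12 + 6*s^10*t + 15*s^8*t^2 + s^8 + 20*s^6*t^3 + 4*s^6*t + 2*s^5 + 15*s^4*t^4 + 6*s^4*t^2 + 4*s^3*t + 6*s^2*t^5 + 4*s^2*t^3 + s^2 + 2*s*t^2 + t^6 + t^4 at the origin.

The Hessian of f at 0 has rank 1. Corank 1: A-series; mu = 5 gives A_5.

A_5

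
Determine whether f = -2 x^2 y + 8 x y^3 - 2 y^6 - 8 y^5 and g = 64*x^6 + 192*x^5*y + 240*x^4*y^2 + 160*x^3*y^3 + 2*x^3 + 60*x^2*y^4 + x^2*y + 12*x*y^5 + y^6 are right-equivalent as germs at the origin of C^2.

The Hessian of f at 0 is [[0, 0], [0, 0]] with rank 0, so corank 2. A Groebner basis of the Jacobian ideal J(f) in C{x,y} is {x^3, x^2*y + 2*x^2/3 - 4*x*y^2/3, -x*y/2 + y^3}; counting standard monomials gives mu = 7. Corank 2; j^3 = -2*x^2*y has shape L^2 M (L != M), so D-series; mu = 7 gives D_7. The Hessian of g at 0 is [[0, 0], [0, 0]] with rank 0, so corank 2. A Groebner basis of the Jacobian ideal J(g) in C{x,y} is {-x*y/12 + y^5, x*y^2, x^2 + x*y/2}; counting standard monomials gives mu = 7. Corank 2; j^3 = x^2*(2*x + y) has shape L^2 M (L != M), so D-series; mu = 7 gives D_7. Both have type D_7, hence right-equivalent.

Yes.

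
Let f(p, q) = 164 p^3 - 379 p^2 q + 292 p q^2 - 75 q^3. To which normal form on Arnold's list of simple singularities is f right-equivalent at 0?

D_{4}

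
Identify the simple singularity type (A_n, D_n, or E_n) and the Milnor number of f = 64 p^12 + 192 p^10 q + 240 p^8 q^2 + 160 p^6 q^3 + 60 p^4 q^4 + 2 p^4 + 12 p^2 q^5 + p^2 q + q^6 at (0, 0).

The Hessian of f at 0 is [[0, 0], [0, 0]] with rank 0, so corank 2. A Groebner basis of the Jacobian ideal J(f) in C{p,q} is {p^2/6 + q^5, p^3, p*q}; counting standard monomials gives mu = 7. Corank 2; j^3 = p^2*q has shape L^2 M (L != M), so D-series; mu = 7 gives D_7.

Type D_{7}, Milnor number mu = 7.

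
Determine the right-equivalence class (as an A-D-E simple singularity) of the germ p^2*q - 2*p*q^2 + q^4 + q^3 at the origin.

The Hessian of f at 0 has rank 0. Corank 2; j^3 = q*(p - q)^2 has shape L^2 M (L != M), so D-series; mu = 5 gives D_5.

D_5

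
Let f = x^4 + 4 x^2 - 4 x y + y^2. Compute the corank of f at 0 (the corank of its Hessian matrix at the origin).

1

Hessian at 0 has rank 1.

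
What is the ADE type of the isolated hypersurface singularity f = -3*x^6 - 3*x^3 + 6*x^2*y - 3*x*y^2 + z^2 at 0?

D7

The Hessian of f at 0 has rank 1. Corank 2; j^3 = -3*x*(x - y)^2 has shape L^2 M (L != M), so D-series; mu = 7 gives D_7.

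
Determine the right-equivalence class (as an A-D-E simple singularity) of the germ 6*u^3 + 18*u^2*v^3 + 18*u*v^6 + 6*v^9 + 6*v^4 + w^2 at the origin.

The Hessian of f at 0 is [[0, 0, 0], [0, 0, 0], [0, 0, 2]] with rank 1, so corank 2. A Groebner basis of the Jacobian ideal J(f) in C{u,v,w} is {v^3, u^2, w}; counting standard monomials gives mu = 6. Corank 2; j^3 = 6*u^3 is a perfect cube, so E-series; the 4-jet and mu = 6 give E_6.

E6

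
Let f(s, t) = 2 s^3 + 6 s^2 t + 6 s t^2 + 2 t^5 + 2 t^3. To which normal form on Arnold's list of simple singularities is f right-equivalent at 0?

The Hessian of f at 0 has rank 0. Corank 2; j^3 = 2*(s + t)^3 is a perfect cube, so E-series; the 5-jet and mu = 8 give E_8.

E_{8}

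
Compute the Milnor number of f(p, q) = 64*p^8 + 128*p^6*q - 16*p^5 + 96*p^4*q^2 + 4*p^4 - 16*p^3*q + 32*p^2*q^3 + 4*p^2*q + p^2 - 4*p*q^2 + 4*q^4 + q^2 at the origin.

1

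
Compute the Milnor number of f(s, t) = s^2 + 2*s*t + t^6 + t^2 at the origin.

5

The Hessian of f at 0 has rank 1. Corank 1: A-series; mu = 5 gives A_5.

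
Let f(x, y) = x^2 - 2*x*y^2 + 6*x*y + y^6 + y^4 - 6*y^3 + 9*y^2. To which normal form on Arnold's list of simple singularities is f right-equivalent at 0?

A_{5}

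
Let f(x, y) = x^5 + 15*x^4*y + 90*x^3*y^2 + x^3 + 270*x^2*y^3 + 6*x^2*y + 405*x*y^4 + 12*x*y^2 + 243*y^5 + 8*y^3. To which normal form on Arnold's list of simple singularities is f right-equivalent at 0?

E8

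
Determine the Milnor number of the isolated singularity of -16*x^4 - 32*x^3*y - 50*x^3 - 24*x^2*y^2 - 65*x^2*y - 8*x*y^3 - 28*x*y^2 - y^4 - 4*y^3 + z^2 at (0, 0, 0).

5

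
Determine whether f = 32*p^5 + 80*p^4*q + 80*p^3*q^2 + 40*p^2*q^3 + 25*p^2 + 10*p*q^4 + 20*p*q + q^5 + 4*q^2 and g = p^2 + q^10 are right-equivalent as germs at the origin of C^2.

The Hessian of f at 0 is [[50, 20], [20, 8]] with rank 1, so corank 1. A Groebner basis of the Jacobian ideal J(f) in C{p,q} is {q^4, p + 2*q/5}; counting standard monomials gives mu = 4. Corank 1: A-series; mu = 4 gives A_4. The Hessian of g at 0 is [[2, 0], [0, 0]] with rank 1, so corank 1. A Groebner basis of the Jacobian ideal J(g) in C{p,q} is {q^9, p}; counting standard monomials gives mu = 9. Corank 1: A-series; mu = 9 gives A_9. f is A_4 but g is A_9, hence not right-equivalent.

No.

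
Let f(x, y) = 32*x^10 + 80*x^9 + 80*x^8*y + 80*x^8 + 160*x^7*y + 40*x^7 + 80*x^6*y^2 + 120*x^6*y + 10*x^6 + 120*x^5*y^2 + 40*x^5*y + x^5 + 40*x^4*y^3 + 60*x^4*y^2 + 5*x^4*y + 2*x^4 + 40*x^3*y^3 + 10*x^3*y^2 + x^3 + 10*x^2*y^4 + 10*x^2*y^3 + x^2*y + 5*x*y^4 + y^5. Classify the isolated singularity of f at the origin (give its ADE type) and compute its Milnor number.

Type D_{6}, Milnor number mu = 6.

The Hessian of f at 0 is [[0, 0], [0, 0]] with rank 0, so corank 2. A Groebner basis of the Jacobian ideal J(f) in C{x,y} is {-x*y/5 + y^4, x*y^2, x^2 + x*y}; counting standard monomials gives mu = 6. Corank 2; j^3 = x^2*(x + y) has shape L^2 M (L != M), so D-series; mu = 6 gives D_6.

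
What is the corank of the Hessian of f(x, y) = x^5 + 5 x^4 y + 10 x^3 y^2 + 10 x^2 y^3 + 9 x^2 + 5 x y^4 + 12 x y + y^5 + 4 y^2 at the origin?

Hessian at 0 has rank 1.

1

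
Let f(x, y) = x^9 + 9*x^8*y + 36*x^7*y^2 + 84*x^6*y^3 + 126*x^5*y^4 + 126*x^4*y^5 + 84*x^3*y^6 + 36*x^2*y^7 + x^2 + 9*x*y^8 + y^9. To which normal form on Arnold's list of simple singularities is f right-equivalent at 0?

A_{8}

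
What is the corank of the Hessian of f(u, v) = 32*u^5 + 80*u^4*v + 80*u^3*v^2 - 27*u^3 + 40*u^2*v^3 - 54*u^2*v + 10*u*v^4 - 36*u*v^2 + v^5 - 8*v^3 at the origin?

2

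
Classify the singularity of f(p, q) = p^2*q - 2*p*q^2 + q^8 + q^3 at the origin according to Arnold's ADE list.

D9

The Hessian of f at 0 has rank 0. Corank 2; j^3 = q*(p - q)^2 has shape L^2 M (L != M), so D-series; mu = 9 gives D_9.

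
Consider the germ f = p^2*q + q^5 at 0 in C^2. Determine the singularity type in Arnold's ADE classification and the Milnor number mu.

The Hessian of f at 0 is [[0, 0], [0, 0]] with rank 0, so corank 2. A Groebner basis of the Jacobian ideal J(f) in C{p,q} is {p^2/5 + q^4, p^3, p*q}; counting standard monomials gives mu = 6. Corank 2; j^3 = p^2*q has shape L^2 M (L != M), so D-series; mu = 6 gives D_6.

Type D_6, Milnor number mu = 6.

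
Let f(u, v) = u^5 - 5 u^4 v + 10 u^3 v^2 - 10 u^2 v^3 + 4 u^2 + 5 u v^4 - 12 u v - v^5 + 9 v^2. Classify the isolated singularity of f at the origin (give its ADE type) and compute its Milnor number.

The Hessian of f at 0 has rank 1. Corank 1: A-series; mu = 4 gives A_4.

Type A4, Milnor number mu = 4.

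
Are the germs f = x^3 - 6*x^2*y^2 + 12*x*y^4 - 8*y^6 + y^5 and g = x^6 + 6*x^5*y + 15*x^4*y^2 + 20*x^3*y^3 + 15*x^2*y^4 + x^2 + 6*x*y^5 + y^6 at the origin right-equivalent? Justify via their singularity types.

No.

The Hessian of f at 0 has rank 0. Corank 2; j^3 = x^3 is a perfect cube, so E-series; the 5-jet and mu = 8 give E_8. The Hessian of g at 0 has rank 1. Corank 1: A-series; mu = 5 gives A_5. f is E_8 but g is A_5, hence not right-equivalent.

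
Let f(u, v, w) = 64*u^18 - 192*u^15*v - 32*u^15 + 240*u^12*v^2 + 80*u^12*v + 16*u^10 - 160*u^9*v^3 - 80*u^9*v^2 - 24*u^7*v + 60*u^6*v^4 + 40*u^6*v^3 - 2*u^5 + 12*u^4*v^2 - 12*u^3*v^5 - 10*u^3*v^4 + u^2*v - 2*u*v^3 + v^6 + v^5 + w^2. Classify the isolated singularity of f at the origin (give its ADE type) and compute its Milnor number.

The Hessian of f at 0 is [[0, 0, 0], [0, 0, 0], [0, 0, 2]] with rank 1, so corank 2. A Groebner basis of the Jacobian ideal J(f) in C{u,v,w} is {u^3, u^2*v + u^2/6 - u*v^2/6, -u*v + v^3, w}; counting standard monomials gives mu = 7. Corank 2; j^3 = u^2*v has shape L^2 M (L != M), so D-series; mu = 7 gives D_7.

Type D_{7}, Milnor number mu = 7.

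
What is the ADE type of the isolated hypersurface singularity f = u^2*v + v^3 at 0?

D_{4}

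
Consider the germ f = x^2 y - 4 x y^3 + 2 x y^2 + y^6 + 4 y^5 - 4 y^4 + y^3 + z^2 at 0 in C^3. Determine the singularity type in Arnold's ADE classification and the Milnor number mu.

Type D7, Milnor number mu = 7.

The Hessian of f at 0 is [[0, 0, 0], [0, 0, 0], [0, 0, 2]] with rank 1, so corank 2. A Groebner basis of the Jacobian ideal J(f) in C{x,y,z} is {x^3 - 2*x^2 + x*y^2 - 3*x*y - y^2, x^2*y + 2*x^2/3 + 2*x*y^2/3 + 7*x*y/6 + y^2/2, -x*y/2 + y^3 - y^2/2, z}; counting standard monomials gives mu = 7. Corank 2; j^3 = y*(x + y)^2 has shape L^2 M (L != M), so D-series; mu = 7 gives D_7.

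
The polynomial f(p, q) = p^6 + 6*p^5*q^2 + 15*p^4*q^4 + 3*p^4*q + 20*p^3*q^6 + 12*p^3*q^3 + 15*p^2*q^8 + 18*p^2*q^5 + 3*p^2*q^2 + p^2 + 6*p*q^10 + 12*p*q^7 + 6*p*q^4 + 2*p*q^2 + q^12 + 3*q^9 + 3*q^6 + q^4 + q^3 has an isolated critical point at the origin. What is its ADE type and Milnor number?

The Hessian of f at 0 is [[2, 0], [0, 0]] with rank 1, so corank 1. A Groebner basis of the Jacobian ideal J(f) in C{p,q} is {q^2, p}; counting standard monomials gives mu = 2. Corank 1: A-series; mu = 2 gives A_2.

Type A_{2}, Milnor number mu = 2.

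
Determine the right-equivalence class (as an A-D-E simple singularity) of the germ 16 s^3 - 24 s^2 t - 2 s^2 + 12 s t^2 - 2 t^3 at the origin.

The Hessian of f at 0 has rank 1. Corank 1: A-series; mu = 2 gives A_2.

A_{2}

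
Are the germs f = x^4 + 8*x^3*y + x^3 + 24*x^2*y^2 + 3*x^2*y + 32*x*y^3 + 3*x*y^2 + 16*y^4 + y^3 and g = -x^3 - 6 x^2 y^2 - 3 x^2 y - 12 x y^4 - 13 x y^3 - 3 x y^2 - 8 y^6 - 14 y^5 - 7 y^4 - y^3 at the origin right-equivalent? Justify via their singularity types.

No.

The Hessian of f at 0 has rank 0. Corank 2; j^3 = (x + y)^3 is a perfect cube, so E-series; the 4-jet and mu = 6 give E_6. The Hessian of g at 0 has rank 0. Corank 2; j^3 = -(x + y)^3 is a perfect cube, so E-series; the 4-jet and mu = 7 give E_7. f is E_6 but g is E_7, hence not right-equivalent.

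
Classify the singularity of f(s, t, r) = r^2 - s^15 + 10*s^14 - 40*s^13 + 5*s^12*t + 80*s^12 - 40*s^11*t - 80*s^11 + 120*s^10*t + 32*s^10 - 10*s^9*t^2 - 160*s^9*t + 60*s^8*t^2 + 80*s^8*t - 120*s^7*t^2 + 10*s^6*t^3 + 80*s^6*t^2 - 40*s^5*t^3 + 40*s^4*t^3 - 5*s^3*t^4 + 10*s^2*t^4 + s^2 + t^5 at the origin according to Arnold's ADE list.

The Hessian of f at 0 is [[2, 0, 0], [0, 0, 0], [0, 0, 2]] with rank 2, so corank 1. A Groebner basis of the Jacobian ideal J(f) in C{s,t,r} is {t^4, s, r}; counting standard monomials gives mu = 4. Corank 1: A-series; mu = 4 gives A_4.

A_4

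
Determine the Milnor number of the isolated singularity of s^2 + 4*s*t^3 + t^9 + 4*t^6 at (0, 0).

8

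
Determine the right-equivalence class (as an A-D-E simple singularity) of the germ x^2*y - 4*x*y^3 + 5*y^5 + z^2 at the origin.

D_6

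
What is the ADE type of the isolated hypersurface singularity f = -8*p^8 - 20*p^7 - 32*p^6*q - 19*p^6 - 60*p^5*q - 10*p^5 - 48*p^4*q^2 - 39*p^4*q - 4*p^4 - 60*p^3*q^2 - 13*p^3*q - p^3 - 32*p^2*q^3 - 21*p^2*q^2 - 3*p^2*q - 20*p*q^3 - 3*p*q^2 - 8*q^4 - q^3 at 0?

E_7

The Hessian of f at 0 is [[0, 0], [0, 0]] with rank 0, so corank 2. A Groebner basis of the Jacobian ideal J(f) in C{p,q} is {p^2/3 + 2*p*q/3 + q^4 + q^3/9 + q^2/3, p^3 + q^3, p^2*q + p^2/9 + 2*p*q/9 - 26*q^3/27 + q^2/9, -p^2/9 + p*q^2 - 2*p*q/9 + 26*q^3/27 - q^2/9}; counting standard monomials gives mu = 7. Corank 2; j^3 = -(p + q)^3 is a perfect cube, so E-series; the 4-jet and mu = 7 give E_7.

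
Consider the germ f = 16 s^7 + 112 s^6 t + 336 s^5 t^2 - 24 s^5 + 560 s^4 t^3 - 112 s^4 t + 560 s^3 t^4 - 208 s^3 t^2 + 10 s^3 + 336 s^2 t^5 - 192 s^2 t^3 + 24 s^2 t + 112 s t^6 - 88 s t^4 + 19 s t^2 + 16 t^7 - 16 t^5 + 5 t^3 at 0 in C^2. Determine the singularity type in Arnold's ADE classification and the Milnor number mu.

The Hessian of f at 0 has rank 0. Corank 2; j^3 = (s + t)*(10*s^2 + 14*s*t + 5*t^2) splits into three distinct lines over C (the quadratic factor has nonzero discriminant), so D_4.

Type D_{4}, Milnor number mu = 4.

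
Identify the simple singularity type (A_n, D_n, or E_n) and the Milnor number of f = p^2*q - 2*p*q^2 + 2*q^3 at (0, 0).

The Hessian of f at 0 is [[0, 0], [0, 0]] with rank 0, so corank 2. A Groebner basis of the Jacobian ideal J(f) in C{p,q} is {q^3, p^2 + 2*q^2, p*q - q^2}; counting standard monomials gives mu = 4. Corank 2; j^3 = q*(p^2 - 2*p*q + 2*q^2) splits into three distinct lines over C (the quadratic factor has nonzero discriminant), so D_4.

Type D_4, Milnor number mu = 4.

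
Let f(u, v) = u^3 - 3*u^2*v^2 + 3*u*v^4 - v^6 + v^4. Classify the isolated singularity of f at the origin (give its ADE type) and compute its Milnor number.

The Hessian of f at 0 is [[0, 0], [0, 0]] with rank 0, so corank 2. A Groebner basis of the Jacobian ideal J(f) in C{u,v} is {u^3, u^2*v, -u^2/2 + u*v^2, v^3}; counting standard monomials gives mu = 6. Corank 2; j^3 = u^3 is a perfect cube, so E-series; the 4-jet and mu = 6 give E_6.

Type E_{6}, Milnor number mu = 6.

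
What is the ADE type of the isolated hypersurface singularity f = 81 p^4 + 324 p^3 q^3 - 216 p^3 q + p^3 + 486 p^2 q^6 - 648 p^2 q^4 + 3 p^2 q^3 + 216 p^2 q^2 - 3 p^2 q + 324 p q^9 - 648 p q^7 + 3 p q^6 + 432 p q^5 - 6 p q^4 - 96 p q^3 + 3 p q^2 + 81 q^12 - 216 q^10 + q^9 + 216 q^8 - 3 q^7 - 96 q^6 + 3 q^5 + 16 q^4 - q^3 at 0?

The Hessian of f at 0 has rank 0. Corank 2; j^3 = (p - q)^3 is a perfect cube, so E-series; the 4-jet and mu = 6 give E_6.

E6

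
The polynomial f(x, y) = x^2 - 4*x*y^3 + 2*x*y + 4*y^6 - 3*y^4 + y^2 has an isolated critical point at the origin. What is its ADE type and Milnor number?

Type A_{3}, Milnor number mu = 3.

The Hessian of f at 0 is [[2, 2], [2, 2]] with rank 1, so corank 1. A Groebner basis of the Jacobian ideal J(f) in C{x,y} is {y^3, x + y}; counting standard monomials gives mu = 3. Corank 1: A-series; mu = 3 gives A_3.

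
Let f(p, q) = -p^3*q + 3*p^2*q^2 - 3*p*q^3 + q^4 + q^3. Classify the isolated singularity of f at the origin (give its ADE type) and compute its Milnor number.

Type E_{7}, Milnor number mu = 7.

The Hessian of f at 0 has rank 0. Corank 2; j^3 = q^3 is a perfect cube, so E-series; the 4-jet and mu = 7 give E_7.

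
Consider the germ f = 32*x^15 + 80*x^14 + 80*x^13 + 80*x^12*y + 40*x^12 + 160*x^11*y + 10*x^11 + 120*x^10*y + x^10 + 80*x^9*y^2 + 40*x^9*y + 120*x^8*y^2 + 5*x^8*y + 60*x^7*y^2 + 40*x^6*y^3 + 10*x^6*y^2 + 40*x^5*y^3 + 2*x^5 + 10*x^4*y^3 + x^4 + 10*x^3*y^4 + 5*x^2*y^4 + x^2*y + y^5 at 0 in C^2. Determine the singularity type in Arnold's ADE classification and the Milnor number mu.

Type D6, Milnor number mu = 6.

The Hessian of f at 0 has rank 0. Corank 2; j^3 = x^2*y has shape L^2 M (L != M), so D-series; mu = 6 gives D_6.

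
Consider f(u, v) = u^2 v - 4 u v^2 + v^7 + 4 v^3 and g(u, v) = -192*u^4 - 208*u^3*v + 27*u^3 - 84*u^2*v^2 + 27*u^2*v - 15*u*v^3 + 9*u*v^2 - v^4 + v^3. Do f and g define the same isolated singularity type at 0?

The Hessian of f at 0 has rank 0. Corank 2; j^3 = v*(u - 2*v)^2 has shape L^2 M (L != M), so D-series; mu = 8 gives D_8. The Hessian of g at 0 has rank 0. Corank 2; j^3 = (3*u + v)^3 is a perfect cube, so E-series; the 4-jet and mu = 7 give E_7. f is D_8 but g is E_7, hence not right-equivalent.

No.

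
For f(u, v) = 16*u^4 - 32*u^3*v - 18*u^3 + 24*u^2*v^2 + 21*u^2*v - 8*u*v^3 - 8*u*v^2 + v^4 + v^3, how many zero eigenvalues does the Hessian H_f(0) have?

2

The Hessian at 0 is [[0, 0], [0, 0]] of rank 0; hence corank 2.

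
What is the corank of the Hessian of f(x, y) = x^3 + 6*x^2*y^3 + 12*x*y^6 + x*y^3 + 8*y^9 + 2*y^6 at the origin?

Hessian at 0 has rank 0.

2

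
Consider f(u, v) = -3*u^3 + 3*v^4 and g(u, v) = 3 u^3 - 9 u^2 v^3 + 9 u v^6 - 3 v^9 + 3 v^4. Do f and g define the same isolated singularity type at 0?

Yes.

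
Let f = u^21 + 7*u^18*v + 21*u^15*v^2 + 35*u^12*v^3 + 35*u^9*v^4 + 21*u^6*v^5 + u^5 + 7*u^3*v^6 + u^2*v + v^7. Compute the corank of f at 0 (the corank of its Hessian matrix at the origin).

2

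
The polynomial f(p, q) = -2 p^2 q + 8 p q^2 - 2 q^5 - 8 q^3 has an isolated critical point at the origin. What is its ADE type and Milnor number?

Type D6, Milnor number mu = 6.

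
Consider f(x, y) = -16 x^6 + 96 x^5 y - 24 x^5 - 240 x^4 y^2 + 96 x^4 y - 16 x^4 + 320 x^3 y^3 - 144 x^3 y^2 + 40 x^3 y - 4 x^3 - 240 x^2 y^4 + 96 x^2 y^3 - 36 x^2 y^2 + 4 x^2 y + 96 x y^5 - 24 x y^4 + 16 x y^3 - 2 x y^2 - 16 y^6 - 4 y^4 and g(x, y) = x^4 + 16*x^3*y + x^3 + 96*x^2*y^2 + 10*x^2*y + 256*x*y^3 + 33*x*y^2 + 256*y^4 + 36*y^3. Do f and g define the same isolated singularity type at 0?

The Hessian of f at 0 has rank 0. Corank 2; j^3 = -2*x*(2*x^2 - 2*x*y + y^2) splits into three distinct lines over C (the quadratic factor has nonzero discriminant), so D_4. The Hessian of g at 0 has rank 0. Corank 2; j^3 = (x + 3*y)^2*(x + 4*y) has shape L^2 M (L != M), so D-series; mu = 5 gives D_5. f is D_4 but g is D_5, hence not right-equivalent.

No.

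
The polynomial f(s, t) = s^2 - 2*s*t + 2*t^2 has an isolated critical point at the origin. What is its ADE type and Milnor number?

The Hessian of f at 0 has rank 2. Corank 0: nondegenerate Morse point, so A_1.

Type A1, Milnor number mu = 1.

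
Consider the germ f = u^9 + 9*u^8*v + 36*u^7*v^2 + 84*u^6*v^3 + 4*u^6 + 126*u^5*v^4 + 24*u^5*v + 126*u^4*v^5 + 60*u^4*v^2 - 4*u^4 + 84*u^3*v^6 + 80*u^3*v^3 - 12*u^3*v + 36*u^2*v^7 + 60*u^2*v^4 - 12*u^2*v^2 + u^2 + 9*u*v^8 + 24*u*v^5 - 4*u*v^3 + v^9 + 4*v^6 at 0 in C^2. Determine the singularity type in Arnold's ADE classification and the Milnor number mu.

Type A_8, Milnor number mu = 8.

The Hessian of f at 0 has rank 1. Corank 1: A-series; mu = 8 gives A_8.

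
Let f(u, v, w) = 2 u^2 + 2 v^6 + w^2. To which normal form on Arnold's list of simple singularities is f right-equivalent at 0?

A_{5}

The Hessian of f at 0 is [[4, 0, 0], [0, 0, 0], [0, 0, 2]] with rank 2, so corank 1. A Groebner basis of the Jacobian ideal J(f) in C{u,v,w} is {v^5, u, w}; counting standard monomials gives mu = 5. Corank 1: A-series; mu = 5 gives A_5.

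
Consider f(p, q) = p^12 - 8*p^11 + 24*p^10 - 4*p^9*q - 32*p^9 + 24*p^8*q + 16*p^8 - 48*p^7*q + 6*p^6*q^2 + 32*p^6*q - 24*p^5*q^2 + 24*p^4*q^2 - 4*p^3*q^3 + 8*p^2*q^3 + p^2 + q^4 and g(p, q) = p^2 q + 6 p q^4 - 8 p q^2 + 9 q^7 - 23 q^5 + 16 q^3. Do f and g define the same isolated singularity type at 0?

No.

The Hessian of f at 0 is [[2, 0], [0, 0]] with rank 1, so corank 1. A Groebner basis of the Jacobian ideal J(f) in C{p,q} is {q^3, p}; counting standard monomials gives mu = 3. Corank 1: A-series; mu = 3 gives A_3. The Hessian of g at 0 is [[0, 0], [0, 0]] with rank 0, so corank 2. A Groebner basis of the Jacobian ideal J(g) in C{p,q} is {p*q/3 + q^4 - 4*q^2/3, p*q^2 - 4*q^3, p^2 - 29*p*q/3 + 68*q^2/3}; counting standard monomials gives mu = 6. Corank 2; j^3 = q*(p - 4*q)^2 has shape L^2 M (L != M), so D-series; mu = 6 gives D_6. f is A_3 but g is D_6, hence not right-equivalent.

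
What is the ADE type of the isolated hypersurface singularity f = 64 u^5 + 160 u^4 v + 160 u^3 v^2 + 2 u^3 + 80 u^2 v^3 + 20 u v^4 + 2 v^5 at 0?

E8

The Hessian of f at 0 is [[0, 0], [0, 0]] with rank 0, so corank 2. A Groebner basis of the Jacobian ideal J(f) in C{u,v} is {v^5, u*v^3 + v^4/8, u^2}; counting standard monomials gives mu = 8. Corank 2; j^3 = 2*u^3 is a perfect cube, so E-series; the 5-jet and mu = 8 give E_8.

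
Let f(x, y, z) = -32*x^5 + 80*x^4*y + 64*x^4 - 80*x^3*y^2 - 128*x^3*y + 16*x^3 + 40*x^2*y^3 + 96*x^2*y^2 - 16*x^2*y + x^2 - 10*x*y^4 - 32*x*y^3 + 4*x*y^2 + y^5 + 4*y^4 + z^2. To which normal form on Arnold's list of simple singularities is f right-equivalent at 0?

A4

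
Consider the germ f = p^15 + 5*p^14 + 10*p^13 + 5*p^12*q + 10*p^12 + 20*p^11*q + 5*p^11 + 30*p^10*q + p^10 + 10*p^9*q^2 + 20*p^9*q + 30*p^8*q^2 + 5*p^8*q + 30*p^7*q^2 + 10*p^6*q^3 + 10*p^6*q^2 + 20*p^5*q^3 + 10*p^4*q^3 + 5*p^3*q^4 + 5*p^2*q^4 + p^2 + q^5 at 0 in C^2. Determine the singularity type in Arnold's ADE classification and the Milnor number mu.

The Hessian of f at 0 is [[2, 0], [0, 0]] with rank 1, so corank 1. A Groebner basis of the Jacobian ideal J(f) in C{p,q} is {q^4, p}; counting standard monomials gives mu = 4. Corank 1: A-series; mu = 4 gives A_4.

Type A_4, Milnor number mu = 4.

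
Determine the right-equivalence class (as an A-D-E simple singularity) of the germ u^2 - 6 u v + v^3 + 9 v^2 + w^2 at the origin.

A_2

The Hessian of f at 0 has rank 2. Corank 1: A-series; mu = 2 gives A_2.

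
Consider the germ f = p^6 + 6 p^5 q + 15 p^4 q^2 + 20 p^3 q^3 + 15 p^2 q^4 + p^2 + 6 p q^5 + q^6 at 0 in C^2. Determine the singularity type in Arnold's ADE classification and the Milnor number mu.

Type A_5, Milnor number mu = 5.

The Hessian of f at 0 has rank 1. Corank 1: A-series; mu = 5 gives A_5.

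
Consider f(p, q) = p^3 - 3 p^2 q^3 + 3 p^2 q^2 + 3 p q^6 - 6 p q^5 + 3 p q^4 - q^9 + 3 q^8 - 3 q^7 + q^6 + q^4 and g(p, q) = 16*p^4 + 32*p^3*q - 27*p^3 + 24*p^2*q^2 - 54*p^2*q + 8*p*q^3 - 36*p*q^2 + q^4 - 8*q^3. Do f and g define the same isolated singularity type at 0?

The Hessian of f at 0 has rank 0. Corank 2; j^3 = p^3 is a perfect cube, so E-series; the 4-jet and mu = 6 give E_6. The Hessian of g at 0 has rank 0. Corank 2; j^3 = -(3*p + 2*q)^3 is a perfect cube, so E-series; the 4-jet and mu = 6 give E_6. Both have type E_6, hence right-equivalent.

Yes.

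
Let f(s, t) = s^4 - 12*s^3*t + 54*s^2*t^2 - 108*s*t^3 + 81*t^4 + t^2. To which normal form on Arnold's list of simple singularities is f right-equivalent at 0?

The Hessian of f at 0 has rank 1. Corank 1: A-series; mu = 3 gives A_3.

A_3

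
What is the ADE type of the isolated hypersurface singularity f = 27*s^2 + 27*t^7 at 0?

A_{6}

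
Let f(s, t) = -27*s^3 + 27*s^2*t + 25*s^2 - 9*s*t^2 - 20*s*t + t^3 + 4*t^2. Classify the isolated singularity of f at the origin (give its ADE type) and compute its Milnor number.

The Hessian of f at 0 has rank 1. Corank 1: A-series; mu = 2 gives A_2.

Type A2, Milnor number mu = 2.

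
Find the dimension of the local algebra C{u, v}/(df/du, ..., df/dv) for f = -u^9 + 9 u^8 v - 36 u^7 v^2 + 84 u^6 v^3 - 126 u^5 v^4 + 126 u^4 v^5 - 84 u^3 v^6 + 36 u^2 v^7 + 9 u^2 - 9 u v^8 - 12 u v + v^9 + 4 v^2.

8

The Hessian of f at 0 has rank 1. Corank 1: A-series; mu = 8 gives A_8.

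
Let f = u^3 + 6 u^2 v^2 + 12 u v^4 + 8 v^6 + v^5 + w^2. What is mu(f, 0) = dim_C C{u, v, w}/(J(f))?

The Hessian of f at 0 is [[0, 0, 0], [0, 0, 0], [0, 0, 2]] with rank 1, so corank 2. A Groebner basis of the Jacobian ideal J(f) in C{u,v,w} is {v^4, u^3, u^2/4 + u*v^2, w}; counting standard monomials gives mu = 8. Corank 2; j^3 = u^3 is a perfect cube, so E-series; the 5-jet and mu = 8 give E_8.

8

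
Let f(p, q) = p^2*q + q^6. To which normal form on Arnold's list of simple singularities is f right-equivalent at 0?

The Hessian of f at 0 has rank 0. Corank 2; j^3 = p^2*q has shape L^2 M (L != M), so D-series; mu = 7 gives D_7.

D_7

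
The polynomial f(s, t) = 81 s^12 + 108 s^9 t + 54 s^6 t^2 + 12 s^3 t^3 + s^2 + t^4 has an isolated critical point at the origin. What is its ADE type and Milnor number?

Type A3, Milnor number mu = 3.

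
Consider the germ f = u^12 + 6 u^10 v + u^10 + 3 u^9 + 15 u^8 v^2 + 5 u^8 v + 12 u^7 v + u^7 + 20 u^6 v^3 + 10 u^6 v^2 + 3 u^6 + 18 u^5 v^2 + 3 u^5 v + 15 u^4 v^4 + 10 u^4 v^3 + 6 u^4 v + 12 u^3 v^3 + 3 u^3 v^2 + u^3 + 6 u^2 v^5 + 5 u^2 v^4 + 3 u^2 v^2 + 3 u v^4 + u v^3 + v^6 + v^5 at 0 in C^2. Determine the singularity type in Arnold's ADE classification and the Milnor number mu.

The Hessian of f at 0 is [[0, 0], [0, 0]] with rank 0, so corank 2. A Groebner basis of the Jacobian ideal J(f) in C{u,v} is {-u^2 + v^4 - v^3/3, u^3, u^2*v + u^2/3 + v^3/9, u^2 + u*v^2 + v^3/3}; counting standard monomials gives mu = 7. Corank 2; j^3 = u^3 is a perfect cube, so E-series; the 4-jet and mu = 7 give E_7.

Type E_{7}, Milnor number mu = 7.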